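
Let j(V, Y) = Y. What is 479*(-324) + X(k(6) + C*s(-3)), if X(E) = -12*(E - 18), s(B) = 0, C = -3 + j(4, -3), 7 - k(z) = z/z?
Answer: -155052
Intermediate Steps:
k(z) = 6 (k(z) = 7 - z/z = 7 - 1*1 = 7 - 1 = 6)
C = -6 (C = -3 - 3 = -6)
X(E) = 216 - 12*E (X(E) = -12*(-18 + E) = 216 - 12*E)
479*(-324) + X(k(6) + C*s(-3)) = 479*(-324) + (216 - 12*(6 - 6*0)) = -155196 + (216 - 12*(6 + 0)) = -155196 + (216 - 12*6) = -155196 + (216 - 72) = -155196 + 144 = -155052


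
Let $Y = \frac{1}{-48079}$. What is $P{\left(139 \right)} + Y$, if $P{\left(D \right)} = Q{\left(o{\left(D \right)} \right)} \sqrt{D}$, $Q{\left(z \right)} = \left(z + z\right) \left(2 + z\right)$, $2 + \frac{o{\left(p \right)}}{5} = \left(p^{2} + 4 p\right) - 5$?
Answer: $- \frac{1}{48079} + 19741242400 \sqrt{139} \approx 2.3275 \cdot 10^{11}$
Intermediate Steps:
$Y = - \frac{1}{48079} \approx -2.0799 \cdot 10^{-5}$
$o{\left(p \right)} = -35 + 5 p^{2} + 20 p$ ($o{\left(p \right)} = -10 + 5 \left(\left(p^{2} + 4 p\right) - 5\right) = -10 + 5 \left(-5 + p^{2} + 4 p\right) = -10 + \left(-25 + 5 p^{2} + 20 p\right) = -35 + 5 p^{2} + 20 p$)
$Q{\left(z \right)} = 2 z \left(2 + z\right)$
$P{\left(D \right)} = 2 \sqrt{D} \left(-35 + 5 D^{2} + 20 D\right) \left(-33 + 5 D^{2} + 20 D\right)$ ($P{\left(D \right)} = 2 \left(-35 + 5 D^{2} + 20 D\right) \left(2 + \left(-35 + 5 D^{2} + 20 D\right)\right) \sqrt{D} = 2 \left(-35 + 5 D^{2} + 20 D\right) \left(-33 + 5 D^{2} + 20 D\right) \sqrt{D} = 2 \sqrt{D} \left(-35 + 5 D^{2} + 20 D\right) \left(-33 + 5 D^{2} + 20 D\right)$)
$P{\left(139 \right)} + Y = 10 \sqrt{139} \left(-33 + 5 \cdot 139^{2} + 20 \cdot 139\right) \left(-7 + 139^{2} + 4 \cdot 139\right) - \frac{1}{48079} = 10 \sqrt{139} \left(-33 + 5 \cdot 19321 + 2780\right) \left(-7 + 19321 + 556\right) - \frac{1}{48079} = 10 \sqrt{139} \left(-33 + 96605 + 2780\right) 19870 - \frac{1}{48079} = 10 \sqrt{139} \cdot 99352 \cdot 19870 - \frac{1}{48079} = 19741242400 \sqrt{139} - \frac{1}{48079} = - \frac{1}{48079} + 19741242400 \sqrt{139}$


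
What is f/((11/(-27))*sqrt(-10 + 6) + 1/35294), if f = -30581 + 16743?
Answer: -9622767924/16294663669 - 276732272756016*I/16294663669 ≈ -0.59055 - 16983.0*I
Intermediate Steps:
f = -13838
f/((11/(-27))*sqrt(-10 + 6) + 1/35294) = -13838/((11/(-27))*sqrt(-10 + 6) + 1/35294) = -13838/((11*(-1/27))*sqrt(-4) + 1/35294) = -13838/(-22*I/27 + 1/35294) = -13838*908090831844*(1/35294 + 22*I/27)/602902555753 = -339625971109656*(1/35294 + 22*I/27)/16294663669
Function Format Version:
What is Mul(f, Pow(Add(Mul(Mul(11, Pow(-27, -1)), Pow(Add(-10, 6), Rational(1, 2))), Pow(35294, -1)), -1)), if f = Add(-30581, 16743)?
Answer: Add(Rational(-9622767924, 16294663669), Mul(Rational(-276732272756016, 16294663669), I)) ≈ Add(-0.59055, Mul(-16983., I))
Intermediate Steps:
f = -13838
Mul(f, Pow(Add(Mul(Mul(11, Pow(-27, -1)), Pow(Add(-10, 6), Rational(1, 2))), Pow(35294, -1)), -1)) = Mul(-13838, Pow(Add(Mul(Mul(11, Pow(-27, -1)), Pow(Add(-10, 6), Rational(1, 2))), Pow(35294, -1)), -1)) = Mul(-13838, Pow(Add(Mul(Mul(11, Rational(-1, 27)), Pow(-4, Rational(1, 2))), Rational(1, 35294)), -1)) = Mul(-13838, Pow(Add(Mul(Rational(-11, 27), Mul(2, I)), Rational(1, 35294)), -1)) = Mul(-13838, Pow(Add(Mul(Rational(-22, 27), I), Rational(1, 35294)), -1)) = Mul(-13838, Pow(Add(Rational(1, 35294), Mul(Rational(-22, 27), I)), -1)) = Mul(-13838, Mul(Rational(908090831844, 602902555753), Add(Rational(1, 35294), Mul(Rational(22, 27), I)))) = Mul(Rational(-339625971109656, 16294663669), Add(Rational(1, 35294), Mul(Rational(22, 27), I)))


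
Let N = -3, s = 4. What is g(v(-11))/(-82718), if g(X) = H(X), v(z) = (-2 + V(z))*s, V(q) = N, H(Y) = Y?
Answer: 10/41359 ≈ 0.00024179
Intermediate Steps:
V(q) = -3
v(z) = -20 (v(z) = (-2 - 3)*4 = -5*4 = -20)
g(X) = X
g(v(-11))/(-82718) = -20/(-82718) = -20*(-1/82718) = 10/41359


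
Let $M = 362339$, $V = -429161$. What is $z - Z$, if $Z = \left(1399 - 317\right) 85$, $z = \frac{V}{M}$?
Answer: $- \frac{33324746991}{362339} \approx -91971.0$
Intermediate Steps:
$z = - \frac{429161}{362339} \approx -1.1844$
$Z = 91970$ ($Z = 1082 \cdot 85 = 91970$)
$z - Z = - \frac{429161}{362339} - 91970 = - \frac{33324746991}{362339}$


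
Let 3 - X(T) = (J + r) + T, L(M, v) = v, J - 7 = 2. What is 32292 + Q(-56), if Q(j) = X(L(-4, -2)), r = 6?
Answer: 32282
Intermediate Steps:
J = 9 (J = 7 + 2 = 9)
X(T) = -12 - T (X(T) = 3 - ((9 + 6) + T) = 3 - (15 + T) = 3 + (-15 - T) = -12 - T)
Q(j) = -10 (Q(j) = -12 - 1*(-2) = -12 + 2 = -10)
32292 + Q(-56) = 32292 - 10 = 32282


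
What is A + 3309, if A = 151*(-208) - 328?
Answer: -28427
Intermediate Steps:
A = -31736 (A = -31408 - 328 = -31736)
A + 3309 = -31736 + 3309 = -28427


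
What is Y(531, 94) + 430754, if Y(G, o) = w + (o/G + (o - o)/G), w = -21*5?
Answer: 228674713/531 ≈ 4.3065e+5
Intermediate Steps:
w = -105
Y(G, o) = -105 + o/G (Y(G, o) = -105 + (o/G + (o - o)/G) = -105 + (o/G + 0/G) = -105 + (o/G + 0) = -105 + o/G)
Y(531, 94) + 430754 = (-105 + 94/531) + 430754 = -55661/531 + 430754 = 228674713/531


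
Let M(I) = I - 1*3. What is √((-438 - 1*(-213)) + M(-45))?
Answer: I*√273 ≈ 16.523*I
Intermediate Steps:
M(I) = -3 + I (M(I) = I - 3 = -3 + I)
√((-438 - 1*(-213)) + M(-45)) = √((-438 - 1*(-213)) + (-3 - 45)) = √((-438 + 213) - 48) = √(-225 - 48) = √(-273) = I*√273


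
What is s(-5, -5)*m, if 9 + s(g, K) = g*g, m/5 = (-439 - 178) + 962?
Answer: 27600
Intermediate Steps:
m = 1725 (m = 5*((-439 - 178) + 962) = 5*(-617 + 962) = 5*345 = 1725)
s(g, K) = -9 + g² (s(g, K) = -9 + g*g = -9 + g²)
s(-5, -5)*m = (-9 + (-5)²)*1725 = (-9 + 25)*1725 = 16*1725 = 27600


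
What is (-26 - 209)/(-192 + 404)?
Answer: -235/212 ≈ -1.1085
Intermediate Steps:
(-26 - 209)/(-192 + 404) = -235/212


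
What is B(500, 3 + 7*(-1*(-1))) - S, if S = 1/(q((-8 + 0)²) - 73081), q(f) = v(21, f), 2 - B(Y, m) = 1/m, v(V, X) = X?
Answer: 1387333/730170 ≈ 1.9000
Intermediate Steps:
B(Y, m) = 2 - 1/m
q(f) = f
S = -1/73017 (S = 1/((-8 + 0)² - 73081) = 1/((-8)² - 73081) = 1/(64 - 73081) = 1/(-73017) = -1/73017 ≈ -1.3695e-5)
B(500, 3 + 7*(-1*(-1))) - S = (2 - 1/(3 + 7*(-1*(-1)))) - 1*(-1/73017) = (2 - 1/(3 + 7*1)) + 1/73017 = (2 - 1/(3 + 7)) + 1/73017 = (2 - 1/10) + 1/73017 = (2 - 1*⅒) + 1/73017 = (2 - ⅒) + 1/73017 = 19/10 + 1/73017 = 1387333/730170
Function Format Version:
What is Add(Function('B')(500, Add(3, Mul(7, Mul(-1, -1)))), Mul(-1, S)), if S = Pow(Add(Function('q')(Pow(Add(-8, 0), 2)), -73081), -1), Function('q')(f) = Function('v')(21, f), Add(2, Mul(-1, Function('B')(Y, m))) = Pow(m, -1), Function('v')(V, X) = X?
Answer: Rational(1387333, 730170) ≈ 1.9000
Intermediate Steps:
Function('B')(Y, m) = Add(2, Mul(-1, Pow(m, -1)))
Function('q')(f) = f
S = Rational(-1, 73017) (S = Pow(Add(Pow(Add(-8, 0), 2), -73081), -1) = Pow(Add(Pow(-8, 2), -73081), -1) = Pow(Add(64, -73081), -1) = Pow(-73017, -1) = Rational(-1, 73017) ≈ -1.3695e-5)
Add(Function('B')(500, Add(3, Mul(7, Mul(-1, -1)))), Mul(-1, S)) = Add(Add(2, Mul(-1, Pow(Add(3, Mul(7, Mul(-1, -1))), -1))), Mul(-1, Rational(-1, 73017))) = Add(Add(2, Mul(-1, Pow(Add(3, Mul(7, 1)), -1))), Rational(1, 73017)) = Add(Add(2, Mul(-1, Pow(Add(3, 7), -1))), Rational(1, 73017)) = Add(Add(2, Mul(-1, Pow(10, -1))), Rational(1, 73017)) = Add(Add(2, Mul(-1, Rational(1, 10))), Rational(1, 73017)) = Add(Add(2, Rational(-1, 10)), Rational(1, 73017)) = Add(Rational(19, 10), Rational(1, 73017)) = Rational(1387333, 730170)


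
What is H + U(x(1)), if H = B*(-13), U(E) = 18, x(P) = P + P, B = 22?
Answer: -268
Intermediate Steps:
x(P) = 2*P
H = -286 (H = 22*(-13) = -286)
H + U(x(1)) = -286 + 18 = -268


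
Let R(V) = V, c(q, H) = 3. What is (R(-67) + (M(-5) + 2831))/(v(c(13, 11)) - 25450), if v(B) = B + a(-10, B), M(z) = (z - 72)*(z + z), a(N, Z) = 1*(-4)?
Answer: -114/821 ≈ -0.13885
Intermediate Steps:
a(N, Z) = -4
M(z) = 2*z*(-72 + z) (M(z) = (-72 + z)*(2*z) = 2*z*(-72 + z))
v(B) = -4 + B (v(B) = B - 4 = -4 + B)
(R(-67) + (M(-5) + 2831))/(v(c(13, 11)) - 25450) = (-67 + (2*(-5)*(-72 - 5) + 2831))/((-4 + 3) - 25450) = (-67 + (2*(-5)*(-77) + 2831))/(-1 - 25450) = (-67 + (770 + 2831))/(-25451) = (-67 + 3601)*(-1/25451) = 3534*(-1/25451) = -114/821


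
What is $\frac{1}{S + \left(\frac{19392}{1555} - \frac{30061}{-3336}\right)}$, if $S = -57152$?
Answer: $- \frac{5187480}{296363420393} \approx -1.7504 \cdot 10^{-5}$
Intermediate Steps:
$\frac{1}{S + \left(\frac{19392}{1555} - \frac{30061}{-3336}\right)} = \frac{1}{-57152 + \left(\frac{19392}{1555} - \frac{30061}{-3336}\right)} = \frac{1}{-57152 + \left(19392 \cdot \frac{1}{1555} - - \frac{30061}{3336}\right)} = \frac{1}{-57152 + \left(\frac{19392}{1555} + \frac{30061}{3336}\right)} = \frac{1}{-57152 + \frac{111436567}{5187480}} = \frac{1}{- \frac{296363420393}{5187480}} = - \frac{5187480}{296363420393}$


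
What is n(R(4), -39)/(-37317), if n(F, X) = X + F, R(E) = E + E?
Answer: 31/37317 ≈ 0.00083072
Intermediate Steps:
R(E) = 2*E
n(F, X) = F + X
n(R(4), -39)/(-37317) = (2*4 - 39)/(-37317) = (8 - 39)*(-1/37317) = -31*(-1/37317) = 31/37317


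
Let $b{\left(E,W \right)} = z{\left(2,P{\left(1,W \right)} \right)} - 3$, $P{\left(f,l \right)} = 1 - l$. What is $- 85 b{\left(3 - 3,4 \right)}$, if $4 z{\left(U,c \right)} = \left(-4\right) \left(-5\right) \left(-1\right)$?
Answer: $680$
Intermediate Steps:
$z{\left(U,c \right)} = -5$ ($z{\left(U,c \right)} = \frac{\left(-4\right) \left(-5\right) \left(-1\right)}{4} = \frac{20 \left(-1\right)}{4} = \frac{1}{4} \left(-20\right) = -5$)
$b{\left(E,W \right)} = -8$ ($b{\left(E,W \right)} = -5 - 3 = -8$)
$- 85 b{\left(3 - 3,4 \right)} = \left(-85\right) \left(-8\right) = 680$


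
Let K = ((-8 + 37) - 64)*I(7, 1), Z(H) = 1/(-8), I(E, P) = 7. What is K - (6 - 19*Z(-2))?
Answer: -2027/8 ≈ -253.38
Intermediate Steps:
Z(H) = -⅛
K = -245 (K = ((-8 + 37) - 64)*7 = (29 - 64)*7 = -35*7 = -245)
K - (6 - 19*Z(-2)) = -245 - (6 - 19*(-⅛)) = -245 - (6 + 19/8) = -245 - 1*67/8 = -245 - 67/8 = -2027/8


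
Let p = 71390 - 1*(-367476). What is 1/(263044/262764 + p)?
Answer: 65691/28829612167 ≈ 2.2786e-6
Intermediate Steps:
p = 438866 (p = 71390 + 367476 = 438866)
1/(263044/262764 + p) = 1/(263044/262764 + 438866) = 1/(263044*(1/262764) + 438866) = 1/(65761/65691 + 438866) = 1/(28829612167/65691) = 65691/28829612167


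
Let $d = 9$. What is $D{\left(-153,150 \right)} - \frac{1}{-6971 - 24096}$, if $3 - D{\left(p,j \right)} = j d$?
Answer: $- \frac{41847248}{31067} \approx -1347.0$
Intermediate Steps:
$D{\left(p,j \right)} = 3 - 9 j$ ($D{\left(p,j \right)} = 3 - j 9 = 3 - 9 j$)
$D{\left(-153,150 \right)} - \frac{1}{-6971 - 24096} = \left(3 - 1350\right) - \frac{1}{-6971 - 24096} = \left(3 - 1350\right) - \frac{1}{-31067} = -1347 - - \frac{1}{31067} = -1347 + \frac{1}{31067} = - \frac{41847248}{31067}$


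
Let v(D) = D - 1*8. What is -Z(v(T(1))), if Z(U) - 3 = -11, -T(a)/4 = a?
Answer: 8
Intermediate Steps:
T(a) = -4*a
v(D) = -8 + D (v(D) = D - 8 = -8 + D)
Z(U) = -8 (Z(U) = 3 - 11 = -8)
-Z(v(T(1))) = -1*(-8) = 8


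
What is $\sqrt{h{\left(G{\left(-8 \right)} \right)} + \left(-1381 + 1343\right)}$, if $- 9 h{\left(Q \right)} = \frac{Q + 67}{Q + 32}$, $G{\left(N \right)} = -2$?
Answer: $\frac{i \sqrt{12390}}{18} \approx 6.1839 i$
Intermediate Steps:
$h{\left(Q \right)} = - \frac{67 + Q}{9 \left(32 + Q\right)}$ ($h{\left(Q \right)} = - \frac{\left(Q + 67\right) \frac{1}{Q + 32}}{9} = - \frac{\left(67 + Q\right) \frac{1}{32 + Q}}{9} = - \frac{\frac{1}{32 + Q} \left(67 + Q\right)}{9} = - \frac{67 + Q}{9 \left(32 + Q\right)}$)
$\sqrt{h{\left(G{\left(-8 \right)} \right)} + \left(-1381 + 1343\right)} = \sqrt{\frac{-67 - -2}{9 \left(32 - 2\right)} + \left(-1381 + 1343\right)} = \sqrt{\frac{-67 + 2}{9 \cdot 30} - 38} = \sqrt{\frac{1}{9} \cdot \frac{1}{30} \left(-65\right) - 38} = \sqrt{- \frac{13}{54} - 38} = \sqrt{- \frac{2065}{54}} = \frac{i \sqrt{12390}}{18}$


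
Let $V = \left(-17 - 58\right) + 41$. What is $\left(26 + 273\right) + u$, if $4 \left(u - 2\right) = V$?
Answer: $\frac{585}{2} \approx 292.5$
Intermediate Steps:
$V = -34$ ($V = -75 + 41 = -34$)
$u = - \frac{13}{2}$ ($u = 2 + \frac{1}{4} \left(-34\right) = 2 - \frac{17}{2} = - \frac{13}{2} \approx -6.5$)
$\left(26 + 273\right) + u = \left(26 + 273\right) - \frac{13}{2} = 299 - \frac{13}{2} = \frac{585}{2}$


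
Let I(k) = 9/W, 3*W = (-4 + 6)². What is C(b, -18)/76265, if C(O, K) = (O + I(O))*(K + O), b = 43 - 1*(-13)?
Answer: 4769/152530 ≈ 0.031266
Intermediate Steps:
W = 4/3 (W = (-4 + 6)²/3 = (⅓)*2² = (⅓)*4 = 4/3 ≈ 1.3333)
b = 56 (b = 43 + 13 = 56)
I(k) = 27/4 (I(k) = 9/(4/3) = 9*(¾) = 27/4)
C(O, K) = (27/4 + O)*(K + O) (C(O, K) = (O + 27/4)*(K + O) = (27/4 + O)*(K + O))
C(b, -18)/76265 = (56² + (27/4)*(-18) + (27/4)*56 - 18*56)/76265 = (3136 - 243/2 + 378 - 1008)*(1/76265) = (4769/2)*(1/76265) = 4769/152530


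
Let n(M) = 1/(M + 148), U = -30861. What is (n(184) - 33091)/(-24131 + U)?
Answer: 10986211/18257344 ≈ 0.60174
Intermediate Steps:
n(M) = 1/(148 + M)
(n(184) - 33091)/(-24131 + U) = (1/(148 + 184) - 33091)/(-24131 - 30861) = (1/332 - 33091)/(-54992) = (1/332 - 33091)*(-1/54992) = -10986211/332*(-1/54992) = 10986211/18257344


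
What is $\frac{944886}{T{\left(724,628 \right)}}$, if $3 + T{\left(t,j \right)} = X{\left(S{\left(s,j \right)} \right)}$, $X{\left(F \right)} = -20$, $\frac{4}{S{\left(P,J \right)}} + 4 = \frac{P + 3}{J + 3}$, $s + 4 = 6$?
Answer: $-41082$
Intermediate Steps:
$s = 2$ ($s = -4 + 6 = 2$)
$S{\left(P,J \right)} = \frac{4}{-4 + \frac{3 + P}{3 + J}}$ ($S{\left(P,J \right)} = \frac{4}{-4 + \frac{P + 3}{J + 3}} = \frac{4}{-4 + \frac{3 + P}{3 + J}}$)
$T{\left(t,j \right)} = -23$ ($T{\left(t,j \right)} = -3 - 20 = -23$)
$\frac{944886}{T{\left(724,628 \right)}} = \frac{944886}{-23} = 944886 \left(- \frac{1}{23}\right) = -41082$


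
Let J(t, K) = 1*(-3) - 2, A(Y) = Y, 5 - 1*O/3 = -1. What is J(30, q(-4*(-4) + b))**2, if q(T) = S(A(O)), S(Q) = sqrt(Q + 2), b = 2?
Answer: 25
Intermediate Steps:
O = 18 (O = 15 - 3*(-1) = 15 + 3 = 18)
S(Q) = sqrt(2 + Q)
q(T) = 2*sqrt(5) (q(T) = sqrt(2 + 18) = sqrt(20) = 2*sqrt(5))
J(t, K) = -5 (J(t, K) = -3 - 2 = -5)
J(30, q(-4*(-4) + b))**2 = (-5)**2 = 25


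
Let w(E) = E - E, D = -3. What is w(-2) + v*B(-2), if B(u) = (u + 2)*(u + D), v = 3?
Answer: 0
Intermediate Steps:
w(E) = 0
B(u) = (-3 + u)*(2 + u) (B(u) = (u + 2)*(u - 3) = (2 + u)*(-3 + u) = (-3 + u)*(2 + u))
w(-2) + v*B(-2) = 0 + 3*(-6 + (-2)² - 1*(-2)) = 0 + 3*(-6 + 4 + 2) = 0 + 3*0 = 0 + 0 = 0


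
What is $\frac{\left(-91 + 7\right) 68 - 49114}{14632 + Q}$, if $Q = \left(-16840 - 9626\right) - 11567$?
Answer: $\frac{54826}{23401} \approx 2.3429$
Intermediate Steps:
$Q = -38033$ ($Q = -26466 - 11567 = -38033$)
$\frac{\left(-91 + 7\right) 68 - 49114}{14632 + Q} = \frac{\left(-91 + 7\right) 68 - 49114}{14632 - 38033} = \frac{\left(-84\right) 68 - 49114}{-23401} = \left(-5712 - 49114\right) \left(- \frac{1}{23401}\right) = \left(-54826\right) \left(- \frac{1}{23401}\right) = \frac{54826}{23401}$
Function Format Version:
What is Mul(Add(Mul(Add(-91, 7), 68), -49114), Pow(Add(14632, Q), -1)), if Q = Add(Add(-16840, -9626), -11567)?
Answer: Rational(54826, 23401) ≈ 2.3429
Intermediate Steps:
Q = -38033 (Q = Add(-26466, -11567) = -38033)
Mul(Add(Mul(Add(-91, 7), 68), -49114), Pow(Add(14632, Q), -1)) = Mul(Add(Mul(Add(-91, 7), 68), -49114), Pow(Add(14632, -38033), -1)) = Mul(Add(Mul(-84, 68), -49114), Pow(-23401, -1)) = Mul(Add(-5712, -49114), Rational(-1, 23401)) = Mul(-54826, Rational(-1, 23401)) = Rational(54826, 23401)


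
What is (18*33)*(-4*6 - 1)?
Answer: -14850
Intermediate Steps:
(18*33)*(-4*6 - 1) = 594*(-24 - 1) = 594*(-25) = -14850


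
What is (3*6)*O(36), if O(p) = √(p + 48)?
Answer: 36*√21 ≈ 164.97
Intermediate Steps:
O(p) = √(48 + p)
(3*6)*O(36) = (3*6)*√(48 + 36) = 18*√84 = 18*(2*√21) = 36*√21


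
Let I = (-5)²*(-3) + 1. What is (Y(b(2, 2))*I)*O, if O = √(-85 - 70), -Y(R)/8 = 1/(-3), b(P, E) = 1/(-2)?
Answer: -592*I*√155/3 ≈ -2456.8*I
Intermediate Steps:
b(P, E) = -½ (b(P, E) = 1*(-½) = -½)
Y(R) = 8/3 (Y(R) = -8/(-3) = -8*(-⅓) = 8/3)
I = -74 (I = 25*(-3) + 1 = -75 + 1 = -74)
O = I*√155 (O = √(-155) = I*√155 ≈ 12.45*I)
(Y(b(2, 2))*I)*O = ((8/3)*(-74))*(I*√155) = -592*I*√155/3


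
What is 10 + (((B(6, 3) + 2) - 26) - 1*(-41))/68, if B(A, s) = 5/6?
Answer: 4187/408 ≈ 10.262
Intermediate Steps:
B(A, s) = ⅚ (B(A, s) = 5*(⅙) = ⅚)
10 + (((B(6, 3) + 2) - 26) - 1*(-41))/68 = 10 + (((⅚ + 2) - 26) - 1*(-41))/68 = 10 + ((17/6 - 26) + 41)*(1/68) = 10 + (-139/6 + 41)*(1/68) = 10 + (107/6)*(1/68) = 10 + 107/408 = 4187/408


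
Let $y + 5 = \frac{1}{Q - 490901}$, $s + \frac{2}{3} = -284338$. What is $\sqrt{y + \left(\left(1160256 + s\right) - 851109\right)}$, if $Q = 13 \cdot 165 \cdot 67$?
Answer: $\frac{\sqrt{26907724211060406}}{1041558} \approx 157.49$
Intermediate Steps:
$s = - \frac{853016}{3}$ ($s = - \frac{2}{3} - 284338 = - \frac{853016}{3} \approx -2.8434 \cdot 10^{5}$)
$Q = 143715$ ($Q = 2145 \cdot 67 = 143715$)
$y = - \frac{1735931}{347186}$ ($y = -5 + \frac{1}{143715 - 490901} = -5 + \frac{1}{-347186} = -5 - \frac{1}{347186} = - \frac{1735931}{347186} \approx -5.0$)
$\sqrt{y + \left(\left(1160256 + s\right) - 851109\right)} = \sqrt{- \frac{1735931}{347186} + \left(\left(1160256 - \frac{853016}{3}\right) - 851109\right)} = \sqrt{- \frac{1735931}{347186} + \left(\frac{2627752}{3} - 851109\right)} = \sqrt{- \frac{1735931}{347186} + \frac{74425}{3}} = \sqrt{\frac{25834110257}{1041558}} = \frac{\sqrt{26907724211060406}}{1041558}$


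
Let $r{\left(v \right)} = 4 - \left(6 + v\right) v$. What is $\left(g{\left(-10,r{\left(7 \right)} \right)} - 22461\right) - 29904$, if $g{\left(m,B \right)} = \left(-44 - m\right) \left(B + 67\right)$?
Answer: $-51685$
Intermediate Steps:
$r{\left(v \right)} = 4 - v \left(6 + v\right)$
$g{\left(m,B \right)} = \left(-44 - m\right) \left(67 + B\right)$
$\left(g{\left(-10,r{\left(7 \right)} \right)} - 22461\right) - 29904 = \left(\left(-2948 - -670 - 44 \left(4 - 7^{2} - 42\right) - \left(4 - 7^{2} - 42\right) \left(-10\right)\right) - 22461\right) - 29904 = \left(\left(-2948 + 670 - 44 \left(4 - 49 - 42\right) - \left(4 - 49 - 42\right) \left(-10\right)\right) - 22461\right) - 29904 = \left(\left(-2948 + 670 - -3828 - \left(-87\right) \left(-10\right)\right) - 22461\right) - 29904 = \left(\left(-2948 + 670 + 3828 - 870\right) - 22461\right) - 29904 = \left(680 - 22461\right) - 29904 = -21781 - 29904 = -51685$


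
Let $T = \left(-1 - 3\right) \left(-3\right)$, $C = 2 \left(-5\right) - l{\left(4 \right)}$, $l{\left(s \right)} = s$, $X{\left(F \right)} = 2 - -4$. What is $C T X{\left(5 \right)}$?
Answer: $-1008$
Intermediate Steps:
$X{\left(F \right)} = 6$ ($X{\left(F \right)} = 2 + 4 = 6$)
$C = -14$ ($C = 2 \left(-5\right) - 4 = -10 - 4 = -14$)
$T = 12$ ($T = \left(-4\right) \left(-3\right) = 12$)
$C T X{\left(5 \right)} = \left(-14\right) 12 \cdot 6 = \left(-168\right) 6 = -1008$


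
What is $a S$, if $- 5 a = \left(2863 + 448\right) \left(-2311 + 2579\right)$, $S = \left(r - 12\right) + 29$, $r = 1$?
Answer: $- \frac{15972264}{5} \approx -3.1945 \cdot 10^{6}$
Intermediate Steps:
$S = 18$ ($S = \left(1 - 12\right) + 29 = -11 + 29 = 18$)
$a = - \frac{887348}{5}$ ($a = - \frac{\left(2863 + 448\right) \left(-2311 + 2579\right)}{5} = - \frac{3311 \cdot 268}{5} = \left(- \frac{1}{5}\right) 887348 = - \frac{887348}{5} \approx -1.7747 \cdot 10^{5}$)
$a S = \left(- \frac{887348}{5}\right) 18 = - \frac{15972264}{5}$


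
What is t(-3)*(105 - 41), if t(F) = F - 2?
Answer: -320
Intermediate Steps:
t(F) = -2 + F
t(-3)*(105 - 41) = (-2 - 3)*(105 - 41) = -5*64 = -320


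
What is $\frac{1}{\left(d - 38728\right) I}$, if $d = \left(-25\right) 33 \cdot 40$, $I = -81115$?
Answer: $\frac{1}{5818216720} \approx 1.7187 \cdot 10^{-10}$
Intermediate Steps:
$d = -33000$ ($d = \left(-825\right) 40 = -33000$)
$\frac{1}{\left(d - 38728\right) I} = \frac{1}{\left(-33000 - 38728\right) \left(-81115\right)} = \frac{1}{-33000 - 38728} \left(- \frac{1}{81115}\right) = \frac{1}{-71728} \left(- \frac{1}{81115}\right) = \left(- \frac{1}{71728}\right) \left(- \frac{1}{81115}\right) = \frac{1}{5818216720}$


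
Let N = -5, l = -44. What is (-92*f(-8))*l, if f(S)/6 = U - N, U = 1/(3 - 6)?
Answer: 113344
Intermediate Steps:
U = -⅓ (U = 1/(-3) = -⅓ ≈ -0.33333)
f(S) = 28 (f(S) = 6*(-⅓ - 1*(-5)) = 6*(-⅓ + 5) = 6*(14/3) = 28)
(-92*f(-8))*l = -92*28*(-44) = -2576*(-44) = 113344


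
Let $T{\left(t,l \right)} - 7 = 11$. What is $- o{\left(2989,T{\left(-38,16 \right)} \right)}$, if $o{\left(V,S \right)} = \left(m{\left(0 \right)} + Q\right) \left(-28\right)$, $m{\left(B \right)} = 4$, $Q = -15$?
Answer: $-308$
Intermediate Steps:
$T{\left(t,l \right)} = 18$ ($T{\left(t,l \right)} = 7 + 11 = 18$)
$o{\left(V,S \right)} = 308$ ($o{\left(V,S \right)} = \left(4 - 15\right) \left(-28\right) = \left(-11\right) \left(-28\right) = 308$)
$- o{\left(2989,T{\left(-38,16 \right)} \right)} = \left(-1\right) 308 = -308$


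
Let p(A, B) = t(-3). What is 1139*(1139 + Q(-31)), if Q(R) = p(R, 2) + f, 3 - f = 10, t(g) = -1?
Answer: 1288209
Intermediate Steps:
p(A, B) = -1
f = -7 (f = 3 - 1*10 = 3 - 10 = -7)
Q(R) = -8 (Q(R) = -1 - 7 = -8)
1139*(1139 + Q(-31)) = 1139*(1139 - 8) = 1139*1131 = 1288209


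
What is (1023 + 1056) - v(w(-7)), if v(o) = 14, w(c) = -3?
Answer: 2065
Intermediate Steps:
(1023 + 1056) - v(w(-7)) = (1023 + 1056) - 1*14 = 2079 - 14 = 2065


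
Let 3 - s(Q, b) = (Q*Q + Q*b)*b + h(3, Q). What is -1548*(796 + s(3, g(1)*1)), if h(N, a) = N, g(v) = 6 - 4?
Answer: -1185768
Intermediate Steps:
g(v) = 2
s(Q, b) = -b*(Q² + Q*b) (s(Q, b) = 3 - ((Q*Q + Q*b)*b + 3) = 3 - ((Q² + Q*b)*b + 3) = 3 - (b*(Q² + Q*b) + 3) = 3 - (3 + b*(Q² + Q*b)) = 3 + (-3 - b*(Q² + Q*b)) = -b*(Q² + Q*b))
-1548*(796 + s(3, g(1)*1)) = -1548*(796 + 3*(2*1)*(-1*3 - 2)) = -1548*(796 + 3*2*(-3 - 1*2)) = -1548*(796 + 3*2*(-3 - 2)) = -1548*(796 + 3*2*(-5)) = -1548*(796 - 30) = -1548*766 = -1185768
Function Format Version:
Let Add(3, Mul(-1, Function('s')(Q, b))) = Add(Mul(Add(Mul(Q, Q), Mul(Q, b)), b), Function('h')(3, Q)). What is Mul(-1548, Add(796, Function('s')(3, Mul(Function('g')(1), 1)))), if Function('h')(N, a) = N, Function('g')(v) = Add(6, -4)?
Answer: -1185768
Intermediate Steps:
Function('g')(v) = 2
Function('s')(Q, b) = Mul(-1, b, Add(Pow(Q, 2), Mul(Q, b))) (Function('s')(Q, b) = Add(3, Mul(-1, Add(Mul(Add(Mul(Q, Q), Mul(Q, b)), b), 3))) = Add(3, Mul(-1, Add(Mul(Add(Pow(Q, 2), Mul(Q, b)), b), 3))) = Add(3, Mul(-1, Add(Mul(b, Add(Pow(Q, 2), Mul(Q, b))), 3))) = Add(3, Mul(-1, Add(3, Mul(b, Add(Pow(Q, 2), Mul(Q, b)))))) = Add(3, Add(-3, Mul(-1, b, Add(Pow(Q, 2), Mul(Q, b))))) = Mul(-1, b, Add(Pow(Q, 2), Mul(Q, b))))
Mul(-1548, Add(796, Function('s')(3, Mul(Function('g')(1), 1)))) = Mul(-1548, Add(796, Mul(3, Mul(2, 1), Add(Mul(-1, 3), Mul(-1, Mul(2, 1)))))) = Mul(-1548, Add(796, Mul(3, 2, Add(-3, Mul(-1, 2))))) = Mul(-1548, Add(796, Mul(3, 2, Add(-3, -2)))) = Mul(-1548, Add(796, Mul(3, 2, -5))) = Mul(-1548, Add(796, -30)) = Mul(-1548, 766) = -1185768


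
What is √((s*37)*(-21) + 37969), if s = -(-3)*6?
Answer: √23983 ≈ 154.86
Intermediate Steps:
s = 18 (s = -3*(-6) = 18)
√((s*37)*(-21) + 37969) = √((18*37)*(-21) + 37969) = √(666*(-21) + 37969) = √(-13986 + 37969) = √23983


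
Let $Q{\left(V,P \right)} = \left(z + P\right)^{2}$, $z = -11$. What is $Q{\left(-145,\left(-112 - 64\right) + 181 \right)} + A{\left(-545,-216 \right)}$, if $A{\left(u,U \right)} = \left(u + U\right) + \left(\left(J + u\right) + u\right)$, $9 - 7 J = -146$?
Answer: $- \frac{12550}{7} \approx -1792.9$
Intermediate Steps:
$J = \frac{155}{7}$ ($J = \frac{9}{7} - - \frac{146}{7} = \frac{9}{7} + \frac{146}{7} = \frac{155}{7} \approx 22.143$)
$Q{\left(V,P \right)} = \left(-11 + P\right)^{2}$
$A{\left(u,U \right)} = \frac{155}{7} + U + 3 u$ ($A{\left(u,U \right)} = \left(u + U\right) + \left(\left(\frac{155}{7} + u\right) + u\right) = \left(U + u\right) + \left(\frac{155}{7} + 2 u\right) = \frac{155}{7} + U + 3 u$)
$Q{\left(-145,\left(-112 - 64\right) + 181 \right)} + A{\left(-545,-216 \right)} = \left(-11 + \left(\left(-112 - 64\right) + 181\right)\right)^{2} + \left(\frac{155}{7} - 216 + 3 \left(-545\right)\right) = \left(-11 + \left(-176 + 181\right)\right)^{2} - \frac{12802}{7} = \left(-11 + 5\right)^{2} - \frac{12802}{7} = \left(-6\right)^{2} - \frac{12802}{7} = 36 - \frac{12802}{7} = - \frac{12550}{7}$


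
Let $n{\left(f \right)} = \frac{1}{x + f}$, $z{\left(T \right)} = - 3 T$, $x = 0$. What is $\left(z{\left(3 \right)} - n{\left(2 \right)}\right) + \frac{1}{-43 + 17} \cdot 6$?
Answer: $- \frac{253}{26} \approx -9.7308$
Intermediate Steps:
$n{\left(f \right)} = \frac{1}{f}$ ($n{\left(f \right)} = \frac{1}{0 + f} = \frac{1}{f}$)
$\left(z{\left(3 \right)} - n{\left(2 \right)}\right) + \frac{1}{-43 + 17} \cdot 6 = \left(\left(-3\right) 3 - \frac{1}{2}\right) + \frac{1}{-43 + 17} \cdot 6 = \left(-9 - \frac{1}{2}\right) + \frac{1}{-26} \cdot 6 = \left(-9 - \frac{1}{2}\right) - \frac{3}{13} = - \frac{19}{2} - \frac{3}{13} = - \frac{253}{26}$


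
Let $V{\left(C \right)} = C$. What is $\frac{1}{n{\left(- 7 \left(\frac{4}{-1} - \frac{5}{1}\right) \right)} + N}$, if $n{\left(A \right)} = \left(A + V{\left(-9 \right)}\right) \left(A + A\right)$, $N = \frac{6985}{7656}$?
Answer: $\frac{696}{4736219} \approx 0.00014695$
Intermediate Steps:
$N = \frac{635}{696}$ ($N = 6985 \cdot \frac{1}{7656} = \frac{635}{696} \approx 0.91236$)
$n{\left(A \right)} = 2 A \left(-9 + A\right)$ ($n{\left(A \right)} = \left(A - 9\right) \left(A + A\right) = \left(-9 + A\right) 2 A = 2 A \left(-9 + A\right)$)
$\frac{1}{n{\left(- 7 \left(\frac{4}{-1} - \frac{5}{1}\right) \right)} + N} = \frac{1}{2 \left(- 7 \left(\frac{4}{-1} - \frac{5}{1}\right)\right) \left(-9 - 7 \left(\frac{4}{-1} - \frac{5}{1}\right)\right) + \frac{635}{696}} = \frac{1}{2 \left(- 7 \left(4 \left(-1\right) - 5\right)\right) \left(-9 - 7 \left(4 \left(-1\right) - 5\right)\right) + \frac{635}{696}} = \frac{1}{2 \left(- 7 \left(-4 - 5\right)\right) \left(-9 - 7 \left(-4 - 5\right)\right) + \frac{635}{696}} = \frac{1}{2 \left(\left(-7\right) \left(-9\right)\right) \left(-9 - -63\right) + \frac{635}{696}} = \frac{1}{2 \cdot 63 \left(-9 + 63\right) + \frac{635}{696}} = \frac{1}{2 \cdot 63 \cdot 54 + \frac{635}{696}} = \frac{1}{6804 + \frac{635}{696}} = \frac{1}{\frac{4736219}{696}} = \frac{696}{4736219}$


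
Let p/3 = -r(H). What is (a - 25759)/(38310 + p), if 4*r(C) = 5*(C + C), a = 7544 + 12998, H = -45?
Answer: -3478/25765 ≈ -0.13499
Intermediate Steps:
a = 20542
r(C) = 5*C/2 (r(C) = (5*(C + C))/4 = (5*(2*C))/4 = (10*C)/4 = 5*C/2)
p = 675/2 (p = 3*(-5*(-45)/2) = 3*(-1*(-225/2)) = 3*(225/2) = 675/2 ≈ 337.50)
(a - 25759)/(38310 + p) = (20542 - 25759)/(38310 + 675/2) = -5217/77295/2 = -5217*2/77295 = -3478/25765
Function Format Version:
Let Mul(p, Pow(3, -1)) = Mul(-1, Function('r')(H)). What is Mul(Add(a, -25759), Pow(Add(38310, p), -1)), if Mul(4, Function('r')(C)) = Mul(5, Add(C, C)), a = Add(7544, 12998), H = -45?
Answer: Rational(-3478, 25765) ≈ -0.13499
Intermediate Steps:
a = 20542
Function('r')(C) = Mul(Rational(5, 2), C) (Function('r')(C) = Mul(Rational(1, 4), Mul(5, Add(C, C))) = Mul(Rational(1, 4), Mul(5, Mul(2, C))) = Mul(Rational(1, 4), Mul(10, C)) = Mul(Rational(5, 2), C))
p = Rational(675, 2) (p = Mul(3, Mul(-1, Mul(Rational(5, 2), -45))) = Mul(3, Mul(-1, Rational(-225, 2))) = Mul(3, Rational(225, 2)) = Rational(675, 2) ≈ 337.50)
Mul(Add(a, -25759), Pow(Add(38310, p), -1)) = Mul(Add(20542, -25759), Pow(Add(38310, Rational(675, 2)), -1)) = Mul(-5217, Pow(Rational(77295, 2), -1)) = Mul(-5217, Rational(2, 77295)) = Rational(-3478, 25765)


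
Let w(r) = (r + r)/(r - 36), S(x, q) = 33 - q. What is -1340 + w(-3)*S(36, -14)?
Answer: -17326/13 ≈ -1332.8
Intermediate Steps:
w(r) = 2*r/(-36 + r) (w(r) = (2*r)/(-36 + r) = 2*r/(-36 + r))
-1340 + w(-3)*S(36, -14) = -1340 + (2*(-3)/(-36 - 3))*(33 - 1*(-14)) = -1340 + (2*(-3)/(-39))*(33 + 14) = -1340 + (2*(-3)*(-1/39))*47 = -1340 + (2/13)*47 = -1340 + 94/13 = -17326/13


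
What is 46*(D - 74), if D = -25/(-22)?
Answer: -36869/11 ≈ -3351.7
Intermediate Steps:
D = 25/22 (D = -25*(-1/22) = 25/22 ≈ 1.1364)
46*(D - 74) = 46*(25/22 - 74) = 46*(-1603/22) = -36869/11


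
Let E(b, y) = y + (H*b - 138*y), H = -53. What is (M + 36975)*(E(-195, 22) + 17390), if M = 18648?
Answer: 1374499953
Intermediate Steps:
E(b, y) = -137*y - 53*b (E(b, y) = y + (-53*b - 138*y) = y + (-138*y - 53*b) = -137*y - 53*b)
(M + 36975)*(E(-195, 22) + 17390) = (18648 + 36975)*((-137*22 - 53*(-195)) + 17390) = 55623*((-3014 + 10335) + 17390) = 55623*(7321 + 17390) = 55623*24711 = 1374499953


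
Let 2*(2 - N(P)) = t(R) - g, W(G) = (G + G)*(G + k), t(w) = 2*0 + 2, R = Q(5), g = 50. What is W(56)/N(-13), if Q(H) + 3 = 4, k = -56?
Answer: 0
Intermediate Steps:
Q(H) = 1 (Q(H) = -3 + 4 = 1)
R = 1
t(w) = 2 (t(w) = 0 + 2 = 2)
W(G) = 2*G*(-56 + G) (W(G) = (G + G)*(G - 56) = (2*G)*(-56 + G) = 2*G*(-56 + G))
N(P) = 26 (N(P) = 2 - (2 - 1*50)/2 = 2 - (2 - 50)/2 = 2 - ½*(-48) = 2 + 24 = 26)
W(56)/N(-13) = (2*56*(-56 + 56))/26 = (2*56*0)*(1/26) = 0*(1/26) = 0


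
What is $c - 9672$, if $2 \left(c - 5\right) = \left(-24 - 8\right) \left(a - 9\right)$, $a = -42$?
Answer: $-8851$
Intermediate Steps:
$c = 821$ ($c = 5 + \frac{\left(-24 - 8\right) \left(-42 - 9\right)}{2} = 5 + \frac{\left(-32\right) \left(-51\right)}{2} = 5 + \frac{1}{2} \cdot 1632 = 5 + 816 = 821$)
$c - 9672 = 821 - 9672 = -8851$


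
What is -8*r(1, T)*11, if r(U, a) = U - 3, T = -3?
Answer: 176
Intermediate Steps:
r(U, a) = -3 + U
-8*r(1, T)*11 = -8*(-3 + 1)*11 = -8*(-2)*11 = 16*11 = 176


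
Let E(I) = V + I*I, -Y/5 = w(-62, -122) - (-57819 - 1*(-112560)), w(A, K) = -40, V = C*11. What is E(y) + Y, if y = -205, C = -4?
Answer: 315886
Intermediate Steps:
V = -44 (V = -4*11 = -44)
Y = 273905 (Y = -5*(-40 - (-57819 - 1*(-112560))) = -5*(-40 - (-57819 + 112560)) = -5*(-40 - 1*54741) = -5*(-40 - 54741) = -5*(-54781) = 273905)
E(I) = -44 + I² (E(I) = -44 + I*I = -44 + I²)
E(y) + Y = (-44 + (-205)²) + 273905 = (-44 + 42025) + 273905 = 41981 + 273905 = 315886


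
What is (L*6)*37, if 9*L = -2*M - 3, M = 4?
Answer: -814/3 ≈ -271.33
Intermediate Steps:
L = -11/9 (L = (-2*4 - 3)/9 = (-8 - 3)/9 = (1/9)*(-11) = -11/9 ≈ -1.2222)
(L*6)*37 = -11/9*6*37 = -22/3*37 = -814/3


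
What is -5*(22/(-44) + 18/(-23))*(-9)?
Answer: -2655/46 ≈ -57.717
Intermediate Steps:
-5*(22/(-44) + 18/(-23))*(-9) = -5*(22*(-1/44) + 18*(-1/23))*(-9) = -5*(-½ - 18/23)*(-9) = -5*(-59/46)*(-9) = (295/46)*(-9) = -2655/46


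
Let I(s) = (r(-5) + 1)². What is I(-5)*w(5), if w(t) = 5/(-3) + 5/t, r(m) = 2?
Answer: -6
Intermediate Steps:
w(t) = -5/3 + 5/t (w(t) = 5*(-⅓) + 5/t = -5/3 + 5/t)
I(s) = 9 (I(s) = (2 + 1)² = 3² = 9)
I(-5)*w(5) = 9*(-5/3 + 5/5) = 9*(-5/3 + 5*(⅕)) = 9*(-5/3 + 1) = 9*(-⅔) = -6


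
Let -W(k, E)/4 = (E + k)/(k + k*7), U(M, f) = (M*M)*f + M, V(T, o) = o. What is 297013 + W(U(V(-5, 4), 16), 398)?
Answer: 77223051/260 ≈ 2.9701e+5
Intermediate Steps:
U(M, f) = M + f*M² (U(M, f) = M²*f + M = f*M² + M = M + f*M²)
W(k, E) = -(E + k)/(2*k) (W(k, E) = -4*(E + k)/(k + k*7) = -4*(E + k)/(k + 7*k) = -4*(E + k)/(8*k) = -4*(E + k)*1/(8*k) = -(E + k)/(2*k))
297013 + W(U(V(-5, 4), 16), 398) = 297013 + (-1*398 - 4*(1 + 4*16))/(2*((4*(1 + 4*16)))) = 297013 + (-398 - 4*(1 + 64))/(2*((4*(1 + 64)))) = 297013 + (-398 - 4*65)/(2*((4*65))) = 297013 + (½)*(-398 - 1*260)/260 = 297013 + (½)*(1/260)*(-398 - 260) = 297013 + (½)*(1/260)*(-658) = 297013 - 329/260 = 77223051/260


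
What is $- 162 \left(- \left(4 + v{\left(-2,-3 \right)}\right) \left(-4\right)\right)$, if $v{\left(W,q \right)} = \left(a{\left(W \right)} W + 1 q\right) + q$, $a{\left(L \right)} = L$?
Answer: $-1296$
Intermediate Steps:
$v{\left(W,q \right)} = W^{2} + 2 q$ ($v{\left(W,q \right)} = \left(W W + 1 q\right) + q = \left(W^{2} + q\right) + q = \left(q + W^{2}\right) + q = W^{2} + 2 q$)
$- 162 \left(- \left(4 + v{\left(-2,-3 \right)}\right) \left(-4\right)\right) = - 162 \left(- \left(4 + \left(\left(-2\right)^{2} + 2 \left(-3\right)\right)\right) \left(-4\right)\right) = - 162 \left(- \left(4 + \left(4 - 6\right)\right) \left(-4\right)\right) = - 162 \left(- \left(4 - 2\right) \left(-4\right)\right) = - 162 \left(- 2 \left(-4\right)\right) = - 162 \left(\left(-1\right) \left(-8\right)\right) = \left(-162\right) 8 = -1296$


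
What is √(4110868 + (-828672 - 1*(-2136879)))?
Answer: 355*√43 ≈ 2327.9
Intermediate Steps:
√(4110868 + (-828672 - 1*(-2136879))) = √(4110868 + (-828672 + 2136879)) = √(4110868 + 1308207) = √5419075 = 355*√43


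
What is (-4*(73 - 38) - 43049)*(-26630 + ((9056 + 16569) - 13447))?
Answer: 624167428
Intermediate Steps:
(-4*(73 - 38) - 43049)*(-26630 + ((9056 + 16569) - 13447)) = (-4*35 - 43049)*(-26630 + (25625 - 13447)) = (-140 - 43049)*(-26630 + 12178) = -43189*(-14452) = 624167428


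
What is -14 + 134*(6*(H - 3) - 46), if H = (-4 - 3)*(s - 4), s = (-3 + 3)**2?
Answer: 13922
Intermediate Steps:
s = 0 (s = 0**2 = 0)
H = 28 (H = (-4 - 3)*(0 - 4) = -7*(-4) = 28)
-14 + 134*(6*(H - 3) - 46) = -14 + 134*(6*(28 - 3) - 46) = -14 + 134*(6*25 - 46) = -14 + 134*(150 - 46) = -14 + 134*104 = -14 + 13936 = 13922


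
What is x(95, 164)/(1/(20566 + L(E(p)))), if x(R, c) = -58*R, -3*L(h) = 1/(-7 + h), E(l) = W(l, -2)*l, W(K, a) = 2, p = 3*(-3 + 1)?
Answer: -339956270/3 ≈ -1.1332e+8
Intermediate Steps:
p = -6 (p = 3*(-2) = -6)
E(l) = 2*l
L(h) = -1/(3*(-7 + h))
x(95, 164)/(1/(20566 + L(E(p)))) = (-58*95)/(1/(20566 - 1/(-21 + 3*(2*(-6))))) = -(113318660 - 5510/(-21 + 3*(-12))) = -(113318660 - 5510/(-21 - 36)) = -5510/(1/(20566 - 1/(-57))) = -5510/(1/(20566 - 1*(-1/57))) = -5510/(1/(20566 + 1/57)) = -5510/(1/(1172263/57)) = -5510/57/1172263 = -5510*1172263/57 = -339956270/3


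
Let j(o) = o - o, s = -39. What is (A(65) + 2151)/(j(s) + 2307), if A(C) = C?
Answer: 2216/2307 ≈ 0.96056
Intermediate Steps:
j(o) = 0
(A(65) + 2151)/(j(s) + 2307) = (65 + 2151)/(0 + 2307) = 2216/2307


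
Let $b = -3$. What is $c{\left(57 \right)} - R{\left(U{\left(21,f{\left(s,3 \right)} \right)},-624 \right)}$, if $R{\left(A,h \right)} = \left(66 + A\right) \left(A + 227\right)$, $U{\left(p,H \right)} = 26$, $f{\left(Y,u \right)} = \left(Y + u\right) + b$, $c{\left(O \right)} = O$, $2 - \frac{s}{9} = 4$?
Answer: $-23219$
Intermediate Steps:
$s = -18$ ($s = 18 - 36 = -18$)
$f{\left(Y,u \right)} = -3 + Y + u$ ($f{\left(Y,u \right)} = \left(Y + u\right) - 3 = -3 + Y + u$)
$R{\left(A,h \right)} = \left(66 + A\right) \left(227 + A\right)$
$c{\left(57 \right)} - R{\left(U{\left(21,f{\left(s,3 \right)} \right)},-624 \right)} = 57 - \left(14982 + 26^{2} + 293 \cdot 26\right) = 57 - \left(14982 + 676 + 7618\right) = 57 - 23276 = -23219$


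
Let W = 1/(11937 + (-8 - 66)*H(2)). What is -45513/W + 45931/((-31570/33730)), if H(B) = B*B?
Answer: -1672786667044/3157 ≈ -5.2987e+8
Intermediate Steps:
H(B) = B²
W = 1/11641 (W = 1/(11937 + (-8 - 66)*2²) = 1/(11937 - 74*4) = 1/(11937 - 296) = 1/11641 ≈ 8.5903e-5)
-45513/W + 45931/((-31570/33730)) = -45513/1/11641 + 45931/((-31570/33730)) = -45513*11641 + 45931/((-31570*1/33730)) = -529816833 + 45931/(-3157/3373) = -529816833 + 45931*(-3373/3157) = -529816833 - 154925263/3157 = -1672786667044/3157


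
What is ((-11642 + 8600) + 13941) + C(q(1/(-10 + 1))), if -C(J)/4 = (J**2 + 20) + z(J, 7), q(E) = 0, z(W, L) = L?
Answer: 10791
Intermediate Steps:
C(J) = -108 - 4*J**2 (C(J) = -4*((J**2 + 20) + 7) = -4*((20 + J**2) + 7) = -4*(27 + J**2) = -108 - 4*J**2)
((-11642 + 8600) + 13941) + C(q(1/(-10 + 1))) = ((-11642 + 8600) + 13941) + (-108 - 4*0**2) = (-3042 + 13941) + (-108 - 4*0) = 10899 + (-108 + 0) = 10899 - 108 = 10791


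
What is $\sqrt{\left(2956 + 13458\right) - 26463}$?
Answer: $i \sqrt{10049} \approx 100.24 i$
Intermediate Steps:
$\sqrt{\left(2956 + 13458\right) - 26463} = \sqrt{16414 - 26463} = \sqrt{-10049} = i \sqrt{10049}$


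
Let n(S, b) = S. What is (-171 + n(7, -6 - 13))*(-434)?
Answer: 71176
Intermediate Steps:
(-171 + n(7, -6 - 13))*(-434) = (-171 + 7)*(-434) = -164*(-434) = 71176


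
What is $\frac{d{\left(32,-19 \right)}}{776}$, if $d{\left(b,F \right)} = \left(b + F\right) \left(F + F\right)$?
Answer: $- \frac{247}{388} \approx -0.6366$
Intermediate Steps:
$d{\left(b,F \right)} = 2 F \left(F + b\right)$ ($d{\left(b,F \right)} = \left(F + b\right) 2 F = 2 F \left(F + b\right)$)
$\frac{d{\left(32,-19 \right)}}{776} = \frac{2 \left(-19\right) \left(-19 + 32\right)}{776} = 2 \left(-19\right) 13 \cdot \frac{1}{776} = \left(-494\right) \frac{1}{776} = - \frac{247}{388}$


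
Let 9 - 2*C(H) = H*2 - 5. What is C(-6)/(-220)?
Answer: -13/220 ≈ -0.059091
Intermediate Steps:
C(H) = 7 - H (C(H) = 9/2 - (H*2 - 5)/2 = 9/2 - (2*H - 5)/2 = 9/2 - (-5 + 2*H)/2 = 9/2 + (5/2 - H) = 7 - H)
C(-6)/(-220) = (7 - 1*(-6))/(-220) = (7 + 6)*(-1/220) = 13*(-1/220) = -13/220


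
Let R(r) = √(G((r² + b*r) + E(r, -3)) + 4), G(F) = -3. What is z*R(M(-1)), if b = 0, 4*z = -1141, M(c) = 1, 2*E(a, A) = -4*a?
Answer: -1141/4 ≈ -285.25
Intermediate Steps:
E(a, A) = -2*a (E(a, A) = (-4*a)/2 = -2*a)
z = -1141/4 (z = (¼)*(-1141) = -1141/4 ≈ -285.25)
R(r) = 1 (R(r) = √(-3 + 4) = √1 = 1)
z*R(M(-1)) = -1141/4*1 = -1141/4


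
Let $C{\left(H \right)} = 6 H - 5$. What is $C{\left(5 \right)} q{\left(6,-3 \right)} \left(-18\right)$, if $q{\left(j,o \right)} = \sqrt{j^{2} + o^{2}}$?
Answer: $- 1350 \sqrt{5} \approx -3018.7$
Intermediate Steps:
$C{\left(H \right)} = -5 + 6 H$ ($C{\left(H \right)} = 6 H - 5 = -5 + 6 H$)
$C{\left(5 \right)} q{\left(6,-3 \right)} \left(-18\right) = \left(-5 + 6 \cdot 5\right) \sqrt{6^{2} + \left(-3\right)^{2}} \left(-18\right) = \left(-5 + 30\right) \sqrt{36 + 9} \left(-18\right) = 25 \sqrt{45} \left(-18\right) = 25 \cdot 3 \sqrt{5} \left(-18\right) = 75 \sqrt{5} \left(-18\right) = - 1350 \sqrt{5}$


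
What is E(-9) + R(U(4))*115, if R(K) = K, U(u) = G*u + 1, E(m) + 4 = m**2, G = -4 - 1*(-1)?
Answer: -1188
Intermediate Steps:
G = -3 (G = -4 + 1 = -3)
E(m) = -4 + m**2
U(u) = 1 - 3*u (U(u) = -3*u + 1 = 1 - 3*u)
E(-9) + R(U(4))*115 = (-4 + (-9)**2) + (1 - 3*4)*115 = (-4 + 81) + (1 - 12)*115 = 77 - 11*115 = 77 - 1265 = -1188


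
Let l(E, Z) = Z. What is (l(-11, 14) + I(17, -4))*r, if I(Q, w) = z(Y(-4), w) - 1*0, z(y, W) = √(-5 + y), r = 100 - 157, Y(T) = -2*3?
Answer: -798 - 57*I*√11 ≈ -798.0 - 189.05*I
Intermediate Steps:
Y(T) = -6
r = -57
I(Q, w) = I*√11 (I(Q, w) = √(-5 - 6) - 1*0 = √(-11) + 0 = I*√11 + 0 = I*√11)
(l(-11, 14) + I(17, -4))*r = (14 + I*√11)*(-57) = -798 - 57*I*√11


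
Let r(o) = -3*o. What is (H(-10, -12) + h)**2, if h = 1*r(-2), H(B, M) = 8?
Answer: 196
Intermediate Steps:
h = 6 (h = 1*(-3*(-2)) = 1*6 = 6)
(H(-10, -12) + h)**2 = (8 + 6)**2 = 14**2 = 196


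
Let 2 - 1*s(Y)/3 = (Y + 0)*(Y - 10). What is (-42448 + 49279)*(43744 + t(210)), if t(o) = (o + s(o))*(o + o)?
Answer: -360577996416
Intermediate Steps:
s(Y) = 6 - 3*Y*(-10 + Y) (s(Y) = 6 - 3*(Y + 0)*(Y - 10) = 6 - 3*Y*(-10 + Y))
t(o) = 2*o*(6 - 3*o² + 31*o) (t(o) = (o + (6 - 3*o² + 30*o))*(o + o) = (6 - 3*o² + 31*o)*(2*o) = 2*o*(6 - 3*o² + 31*o))
(-42448 + 49279)*(43744 + t(210)) = (-42448 + 49279)*(43744 + 2*210*(6 - 3*210² + 31*210)) = 6831*(43744 + 2*210*(6 - 3*44100 + 6510)) = 6831*(43744 + 2*210*(6 - 132300 + 6510)) = 6831*(43744 + 2*210*(-125784)) = 6831*(43744 - 52829280) = 6831*(-52785536) = -360577996416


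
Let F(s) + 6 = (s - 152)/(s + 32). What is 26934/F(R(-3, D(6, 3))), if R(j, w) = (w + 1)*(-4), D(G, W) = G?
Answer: -8978/17 ≈ -528.12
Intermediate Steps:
R(j, w) = -4 - 4*w (R(j, w) = (1 + w)*(-4) = -4 - 4*w)
F(s) = -6 + (-152 + s)/(32 + s) (F(s) = -6 + (s - 152)/(s + 32) = -6 + (-152 + s)/(32 + s))
26934/F(R(-3, D(6, 3))) = 26934/(((-344 - 5*(-4 - 4*6))/(32 + (-4 - 4*6)))) = 26934/(((-344 - 5*(-4 - 24))/(32 + (-4 - 24)))) = 26934/(((-344 - 5*(-28))/(32 - 28))) = 26934/(((-344 + 140)/4)) = 26934/(((¼)*(-204))) = 26934/(-51) = 26934*(-1/51) = -8978/17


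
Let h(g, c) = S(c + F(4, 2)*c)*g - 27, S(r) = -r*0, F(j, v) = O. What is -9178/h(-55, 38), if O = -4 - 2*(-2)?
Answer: 9178/27 ≈ 339.93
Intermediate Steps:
O = 0 (O = -4 + 4 = 0)
F(j, v) = 0
S(r) = 0
h(g, c) = -27 (h(g, c) = 0*g - 27 = 0 - 27 = -27)
-9178/h(-55, 38) = -9178/(-27) = -9178*(-1/27) = 9178/27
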